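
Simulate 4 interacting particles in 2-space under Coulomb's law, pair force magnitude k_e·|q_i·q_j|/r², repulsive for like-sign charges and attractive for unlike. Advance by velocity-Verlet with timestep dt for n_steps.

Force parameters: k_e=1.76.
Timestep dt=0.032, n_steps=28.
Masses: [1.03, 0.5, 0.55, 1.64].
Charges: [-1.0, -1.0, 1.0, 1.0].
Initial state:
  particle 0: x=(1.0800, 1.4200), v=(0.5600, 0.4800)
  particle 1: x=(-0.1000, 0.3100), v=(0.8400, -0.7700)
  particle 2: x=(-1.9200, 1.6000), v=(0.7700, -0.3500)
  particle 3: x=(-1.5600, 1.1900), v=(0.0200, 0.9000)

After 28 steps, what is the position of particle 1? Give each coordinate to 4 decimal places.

step 0: x0=(1.0800, 1.4200) x1=(-0.1000, 0.3100) x2=(-1.9200, 1.6000) x3=(-1.5600, 1.1900)
step 1: x0=(1.0979, 1.4356) x1=(-0.0744, 0.2854) x2=(-1.8985, 1.5927) x3=(-1.5579, 1.2173)
step 2: x0=(1.1159, 1.4516) x1=(-0.0514, 0.2609) x2=(-1.8848, 1.5945) x3=(-1.5525, 1.2413)
step 3: x0=(1.1339, 1.4681) x1=(-0.0308, 0.2366) x2=(-1.8796, 1.6061) x3=(-1.5434, 1.2617)
step 4: x0=(1.1518, 1.4850) x1=(-0.0125, 0.2123) x2=(-1.8836, 1.6273) x3=(-1.5306, 1.2785)
step 5: x0=(1.1697, 1.5023) x1=(0.0036, 0.1881) x2=(-1.8961, 1.6576) x3=(-1.5142, 1.2921)
step 6: x0=(1.1876, 1.5200) x1=(0.0176, 0.1641) x2=(-1.9163, 1.6956) x3=(-1.4946, 1.3027)
step 7: x0=(1.2054, 1.5382) x1=(0.0296, 0.1401) x2=(-1.9430, 1.7399) x3=(-1.4721, 1.3109)
step 8: x0=(1.2231, 1.5567) x1=(0.0397, 0.1163) x2=(-1.9749, 1.7894) x3=(-1.4473, 1.3171)
step 9: x0=(1.2408, 1.5756) x1=(0.0480, 0.0927) x2=(-2.0110, 1.8429) x3=(-1.4204, 1.3217)
step 10: x0=(1.2583, 1.5949) x1=(0.0545, 0.0692) x2=(-2.0505, 1.8995) x3=(-1.3918, 1.3249)
step 11: x0=(1.2757, 1.6145) x1=(0.0593, 0.0459) x2=(-2.0925, 1.9587) x3=(-1.3618, 1.3270)
step 12: x0=(1.2930, 1.6345) x1=(0.0625, 0.0229) x2=(-2.1366, 2.0199) x3=(-1.3305, 1.3281)
step 13: x0=(1.3102, 1.6548) x1=(0.0642, 0.0001) x2=(-2.1824, 2.0827) x3=(-1.2980, 1.3285)
step 14: x0=(1.3272, 1.6754) x1=(0.0644, -0.0224) x2=(-2.2295, 2.1468) x3=(-1.2646, 1.3281)
step 15: x0=(1.3440, 1.6963) x1=(0.0631, -0.0446) x2=(-2.2776, 2.2120) x3=(-1.2303, 1.3270)
step 16: x0=(1.3607, 1.7175) x1=(0.0604, -0.0665) x2=(-2.3267, 2.2780) x3=(-1.1951, 1.3254)
step 17: x0=(1.3772, 1.7390) x1=(0.0563, -0.0879) x2=(-2.3764, 2.3448) x3=(-1.1593, 1.3232)
step 18: x0=(1.3935, 1.7607) x1=(0.0510, -0.1089) x2=(-2.4267, 2.4121) x3=(-1.1227, 1.3206)
step 19: x0=(1.4097, 1.7827) x1=(0.0444, -0.1295) x2=(-2.4775, 2.4800) x3=(-1.0854, 1.3175)
step 20: x0=(1.4256, 1.8048) x1=(0.0365, -0.1495) x2=(-2.5287, 2.5483) x3=(-1.0475, 1.3139)
step 21: x0=(1.4414, 1.8272) x1=(0.0275, -0.1690) x2=(-2.5801, 2.6170) x3=(-1.0090, 1.3100)
step 22: x0=(1.4569, 1.8498) x1=(0.0173, -0.1879) x2=(-2.6319, 2.6859) x3=(-0.9700, 1.3056)
step 23: x0=(1.4723, 1.8726) x1=(0.0060, -0.2062) x2=(-2.6838, 2.7551) x3=(-0.9304, 1.3008)
step 24: x0=(1.4874, 1.8956) x1=(-0.0064, -0.2238) x2=(-2.7360, 2.8245) x3=(-0.8903, 1.2957)
step 25: x0=(1.5023, 1.9187) x1=(-0.0198, -0.2406) x2=(-2.7882, 2.8941) x3=(-0.8497, 1.2901)
step 26: x0=(1.5169, 1.9420) x1=(-0.0342, -0.2567) x2=(-2.8406, 2.9639) x3=(-0.8086, 1.2842)
step 27: x0=(1.5314, 1.9654) x1=(-0.0496, -0.2719) x2=(-2.8930, 3.0338) x3=(-0.7670, 1.2779)
step 28: x0=(1.5456, 1.9889) x1=(-0.0659, -0.2863) x2=(-2.9455, 3.1037) x3=(-0.7250, 1.2712)

(-0.0659, -0.2863)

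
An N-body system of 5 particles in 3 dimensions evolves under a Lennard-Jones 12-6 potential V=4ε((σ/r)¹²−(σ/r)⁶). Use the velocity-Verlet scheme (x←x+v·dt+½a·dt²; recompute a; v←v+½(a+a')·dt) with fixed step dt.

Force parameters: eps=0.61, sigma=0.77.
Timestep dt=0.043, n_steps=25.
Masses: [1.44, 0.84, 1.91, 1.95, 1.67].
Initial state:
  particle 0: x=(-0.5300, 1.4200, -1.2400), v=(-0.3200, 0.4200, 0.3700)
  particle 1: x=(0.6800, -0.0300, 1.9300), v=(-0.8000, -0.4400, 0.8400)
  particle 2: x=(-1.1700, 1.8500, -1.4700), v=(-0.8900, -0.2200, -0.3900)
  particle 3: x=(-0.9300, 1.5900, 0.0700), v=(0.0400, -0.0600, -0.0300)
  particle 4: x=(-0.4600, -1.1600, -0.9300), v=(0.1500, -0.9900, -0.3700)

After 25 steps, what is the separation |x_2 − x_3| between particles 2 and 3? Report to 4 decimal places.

2.1046

step 0: x0=(-0.5300, 1.4200, -1.2400) x1=(0.6800, -0.0300, 1.9300) x2=(-1.1700, 1.8500, -1.4700) x3=(-0.9300, 1.5900, 0.0700) x4=(-0.4600, -1.1600, -0.9300)
step 1: x0=(-0.5400, 1.4355, -1.2225) x1=(0.6456, -0.0489, 1.9661) x2=(-1.2111, 1.8425, -1.4877) x3=(-0.9282, 1.5874, 0.0685) x4=(-0.4536, -1.2026, -0.9459)
step 2: x0=(-0.5467, 1.4490, -1.2033) x1=(0.6112, -0.0678, 2.0022) x2=(-1.2549, 1.8365, -1.5064) x3=(-0.9264, 1.5848, 0.0666) x4=(-0.4471, -1.2451, -0.9618)
step 3: x0=(-0.5534, 1.4624, -1.1835) x1=(0.5768, -0.0868, 2.0383) x2=(-1.2986, 1.8305, -1.5250) x3=(-0.9245, 1.5822, 0.0643) x4=(-0.4407, -1.2877, -0.9777)
step 4: x0=(-0.5617, 1.4767, -1.1639) x1=(0.5424, -0.1057, 2.0744) x2=(-1.3413, 1.8240, -1.5431) x3=(-0.9225, 1.5795, 0.0615) x4=(-0.4342, -1.3302, -0.9936)
step 5: x0=(-0.5721, 1.4918, -1.1447) x1=(0.5080, -0.1246, 2.1105) x2=(-1.3825, 1.8169, -1.5603) x3=(-0.9204, 1.5768, 0.0582) x4=(-0.4278, -1.3728, -1.0095)
step 6: x0=(-0.5848, 1.5078, -1.1258) x1=(0.4736, -0.1435, 2.1466) x2=(-1.4221, 1.8091, -1.5767) x3=(-0.9181, 1.5741, 0.0544) x4=(-0.4213, -1.4153, -1.0254)
step 7: x0=(-0.5996, 1.5245, -1.1071) x1=(0.4391, -0.1624, 2.1827) x2=(-1.4603, 1.8008, -1.5922) x3=(-0.9157, 1.5714, 0.0499) x4=(-0.4149, -1.4579, -1.0414)
step 8: x0=(-0.6164, 1.5418, -1.0885) x1=(0.4047, -0.1813, 2.2188) x2=(-1.4971, 1.7920, -1.6070) x3=(-0.9132, 1.5686, 0.0446) x4=(-0.4084, -1.5004, -1.0573)
step 9: x0=(-0.6351, 1.5596, -1.0699) x1=(0.3703, -0.2002, 2.2549) x2=(-1.5327, 1.7829, -1.6210) x3=(-0.9104, 1.5658, 0.0386) x4=(-0.4020, -1.5429, -1.0732)
step 10: x0=(-0.6555, 1.5778, -1.0508) x1=(0.3359, -0.2191, 2.2910) x2=(-1.5672, 1.7735, -1.6342) x3=(-0.9075, 1.5630, 0.0316) x4=(-0.3955, -1.5855, -1.0891)
step 11: x0=(-0.6775, 1.5962, -1.0312) x1=(0.3015, -0.2380, 2.3271) x2=(-1.6007, 1.7639, -1.6468) x3=(-0.9043, 1.5603, 0.0235) x4=(-0.3891, -1.6280, -1.1050)
step 12: x0=(-0.7010, 1.6148, -1.0107) x1=(0.2670, -0.2569, 2.3632) x2=(-1.6334, 1.7542, -1.6588) x3=(-0.9009, 1.5576, 0.0141) x4=(-0.3826, -1.6705, -1.1209)
step 13: x0=(-0.7259, 1.6334, -0.9890) x1=(0.2326, -0.2758, 2.3992) x2=(-1.6652, 1.7443, -1.6703) x3=(-0.8972, 1.5550, 0.0033) x4=(-0.3762, -1.7130, -1.1368)
step 14: x0=(-0.7521, 1.6519, -0.9657) x1=(0.1982, -0.2947, 2.4353) x2=(-1.6964, 1.7343, -1.6812) x3=(-0.8932, 1.5525, -0.0091) x4=(-0.3697, -1.7556, -1.1527)
step 15: x0=(-0.7794, 1.6703, -0.9407) x1=(0.1638, -0.3136, 2.4714) x2=(-1.7269, 1.7243, -1.6916) x3=(-0.8891, 1.5501, -0.0233) x4=(-0.3633, -1.7981, -1.1686)
step 16: x0=(-0.8077, 1.6884, -0.9140) x1=(0.1294, -0.3325, 2.5075) x2=(-1.7570, 1.7143, -1.7016) x3=(-0.8847, 1.5481, -0.0393) x4=(-0.3568, -1.8406, -1.1845)
step 17: x0=(-0.8368, 1.7063, -0.8863) x1=(0.0949, -0.3514, 2.5435) x2=(-1.7865, 1.7042, -1.7111) x3=(-0.8802, 1.5461, -0.0563) x4=(-0.3504, -1.8831, -1.2004)
step 18: x0=(-0.8662, 1.7245, -0.8608) x1=(0.0605, -0.3703, 2.5796) x2=(-1.8156, 1.6941, -1.7203) x3=(-0.8758, 1.5440, -0.0721) x4=(-0.3439, -1.9256, -1.2163)
step 19: x0=(-0.8961, 1.7446, -0.8439) x1=(0.0261, -0.3892, 2.6157) x2=(-1.8444, 1.6841, -1.7291) x3=(-0.8716, 1.5404, -0.0819) x4=(-0.3375, -1.9681, -1.2322)
step 20: x0=(-0.9268, 1.7685, -0.8417) x1=(-0.0083, -0.4081, 2.6517) x2=(-1.8728, 1.6740, -1.7376) x3=(-0.8670, 1.5341, -0.0811) x4=(-0.3311, -2.0107, -1.2481)
step 21: x0=(-0.9588, 1.7958, -0.8510) x1=(-0.0428, -0.4270, 2.6878) x2=(-1.9009, 1.6640, -1.7458) x3=(-0.8617, 1.5252, -0.0722) x4=(-0.3246, -2.0532, -1.2640)
step 22: x0=(-0.9916, 1.8243, -0.8644) x1=(-0.0772, -0.4459, 2.7239) x2=(-1.9287, 1.6540, -1.7537) x3=(-0.8561, 1.5153, -0.0605) x4=(-0.3182, -2.0957, -1.2799)
step 23: x0=(-1.0248, 1.8525, -0.8777) x1=(-0.1116, -0.4648, 2.7599) x2=(-1.9561, 1.6441, -1.7613) x3=(-0.8506, 1.5056, -0.0492) x4=(-0.3117, -2.1382, -1.2958)
step 24: x0=(-1.0580, 1.8799, -0.8894) x1=(-0.1461, -0.4837, 2.7960) x2=(-1.9833, 1.6343, -1.7686) x3=(-0.8455, 1.4965, -0.0393) x4=(-0.3053, -2.1807, -1.3117)
step 25: x0=(-1.0911, 1.9061, -0.8994) x1=(-0.1805, -0.5026, 2.8320) x2=(-2.0101, 1.6245, -1.7756) x3=(-0.8407, 1.4881, -0.0311) x4=(-0.2988, -2.2232, -1.3276)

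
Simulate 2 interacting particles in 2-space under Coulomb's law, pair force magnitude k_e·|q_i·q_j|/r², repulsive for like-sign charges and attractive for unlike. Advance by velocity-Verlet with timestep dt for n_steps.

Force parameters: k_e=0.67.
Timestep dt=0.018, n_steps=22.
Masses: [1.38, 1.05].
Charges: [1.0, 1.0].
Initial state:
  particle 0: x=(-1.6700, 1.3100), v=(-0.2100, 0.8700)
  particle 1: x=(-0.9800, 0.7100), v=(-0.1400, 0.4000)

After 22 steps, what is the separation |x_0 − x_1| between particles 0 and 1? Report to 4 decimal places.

1.1568

step 0: x0=(-1.6700, 1.3100) x1=(-0.9800, 0.7100)
step 1: x0=(-1.6739, 1.3257) x1=(-0.9824, 0.7171)
step 2: x0=(-1.6778, 1.3416) x1=(-0.9847, 0.7241)
step 3: x0=(-1.6820, 1.3575) x1=(-0.9867, 0.7309)
step 4: x0=(-1.6862, 1.3736) x1=(-0.9886, 0.7375)
step 5: x0=(-1.6906, 1.3898) x1=(-0.9903, 0.7440)
step 6: x0=(-1.6951, 1.4061) x1=(-0.9919, 0.7503)
step 7: x0=(-1.6998, 1.4226) x1=(-0.9933, 0.7565)
step 8: x0=(-1.7045, 1.4391) x1=(-0.9945, 0.7625)
step 9: x0=(-1.7094, 1.4558) x1=(-0.9956, 0.7684)
step 10: x0=(-1.7144, 1.4726) x1=(-0.9965, 0.7741)
step 11: x0=(-1.7195, 1.4895) x1=(-0.9973, 0.7797)
step 12: x0=(-1.7247, 1.5065) x1=(-0.9979, 0.7852)
step 13: x0=(-1.7301, 1.5236) x1=(-0.9984, 0.7905)
step 14: x0=(-1.7355, 1.5408) x1=(-0.9987, 0.7957)
step 15: x0=(-1.7410, 1.5581) x1=(-0.9990, 0.8007)
step 16: x0=(-1.7467, 1.5755) x1=(-0.9991, 0.8056)
step 17: x0=(-1.7524, 1.5930) x1=(-0.9990, 0.8104)
step 18: x0=(-1.7582, 1.6106) x1=(-0.9989, 0.8150)
step 19: x0=(-1.7641, 1.6283) x1=(-0.9986, 0.8196)
step 20: x0=(-1.7701, 1.6460) x1=(-0.9982, 0.8240)
step 21: x0=(-1.7762, 1.6639) x1=(-0.9977, 0.8283)
step 22: x0=(-1.7823, 1.6819) x1=(-0.9971, 0.8324)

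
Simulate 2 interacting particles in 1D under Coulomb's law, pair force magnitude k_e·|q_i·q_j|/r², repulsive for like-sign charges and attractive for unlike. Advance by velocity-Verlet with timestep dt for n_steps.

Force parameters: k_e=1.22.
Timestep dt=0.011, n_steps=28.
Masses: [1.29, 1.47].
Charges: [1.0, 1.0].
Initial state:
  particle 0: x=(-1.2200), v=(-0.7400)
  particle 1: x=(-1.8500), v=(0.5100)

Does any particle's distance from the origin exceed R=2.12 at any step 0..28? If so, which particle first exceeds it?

step 0: x0=(-1.2200) x1=(-1.8500)
step 1: x0=(-1.2280) x1=(-1.8445)
step 2: x0=(-1.2357) x1=(-1.8393)
step 3: x0=(-1.2431) x1=(-1.8344)
step 4: x0=(-1.2501) x1=(-1.8297)
step 5: x0=(-1.2568) x1=(-1.8253)
step 6: x0=(-1.2632) x1=(-1.8213)
step 7: x0=(-1.2692) x1=(-1.8176)
step 8: x0=(-1.2748) x1=(-1.8142)
step 9: x0=(-1.2800) x1=(-1.8111)
step 10: x0=(-1.2848) x1=(-1.8084)
step 11: x0=(-1.2892) x1=(-1.8061)
step 12: x0=(-1.2932) x1=(-1.8042)
step 13: x0=(-1.2967) x1=(-1.8026)
step 14: x0=(-1.2998) x1=(-1.8014)
step 15: x0=(-1.3024) x1=(-1.8007)
step 16: x0=(-1.3046) x1=(-1.8003)
step 17: x0=(-1.3063) x1=(-1.8003)
step 18: x0=(-1.3075) x1=(-1.8008)
step 19: x0=(-1.3083) x1=(-1.8017)
step 20: x0=(-1.3086) x1=(-1.8029)
step 21: x0=(-1.3084) x1=(-1.8046)
step 22: x0=(-1.3077) x1=(-1.8067)
step 23: x0=(-1.3066) x1=(-1.8092)
step 24: x0=(-1.3051) x1=(-1.8121)
step 25: x0=(-1.3031) x1=(-1.8154)
step 26: x0=(-1.3007) x1=(-1.8191)
step 27: x0=(-1.2978) x1=(-1.8231)
step 28: x0=(-1.2945) x1=(-1.8275)

no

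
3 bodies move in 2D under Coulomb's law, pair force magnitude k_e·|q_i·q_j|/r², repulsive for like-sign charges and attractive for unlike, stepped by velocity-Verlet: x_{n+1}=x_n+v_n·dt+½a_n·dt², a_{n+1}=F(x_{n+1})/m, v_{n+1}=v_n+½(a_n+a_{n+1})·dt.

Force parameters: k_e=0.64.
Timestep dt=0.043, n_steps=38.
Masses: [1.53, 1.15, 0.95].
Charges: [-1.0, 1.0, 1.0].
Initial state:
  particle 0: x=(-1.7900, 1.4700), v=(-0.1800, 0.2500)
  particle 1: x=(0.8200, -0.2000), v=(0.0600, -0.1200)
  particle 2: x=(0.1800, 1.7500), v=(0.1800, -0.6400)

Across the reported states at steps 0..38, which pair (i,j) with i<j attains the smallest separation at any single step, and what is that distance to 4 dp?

step 0: x0=(-1.7900, 1.4700) x1=(0.8200, -0.2000) x2=(0.1800, 1.7500)
step 1: x0=(-1.7976, 1.4807) x1=(0.8226, -0.2052) x2=(0.1875, 1.7226)
step 2: x0=(-1.8050, 1.4915) x1=(0.8251, -0.2107) x2=(0.1947, 1.6954)
step 3: x0=(-1.8121, 1.5022) x1=(0.8277, -0.2163) x2=(0.2014, 1.6686)
step 4: x0=(-1.8189, 1.5128) x1=(0.8302, -0.2221) x2=(0.2077, 1.6419)
step 5: x0=(-1.8255, 1.5235) x1=(0.8328, -0.2281) x2=(0.2137, 1.6156)
step 6: x0=(-1.8318, 1.5341) x1=(0.8353, -0.2343) x2=(0.2192, 1.5896)
step 7: x0=(-1.8379, 1.5447) x1=(0.8379, -0.2407) x2=(0.2243, 1.5639)
step 8: x0=(-1.8438, 1.5552) x1=(0.8405, -0.2473) x2=(0.2290, 1.5385)
step 9: x0=(-1.8494, 1.5657) x1=(0.8430, -0.2542) x2=(0.2333, 1.5134)
step 10: x0=(-1.8547, 1.5761) x1=(0.8456, -0.2612) x2=(0.2372, 1.4887)
step 11: x0=(-1.8599, 1.5865) x1=(0.8482, -0.2685) x2=(0.2407, 1.4643)
step 12: x0=(-1.8648, 1.5969) x1=(0.8509, -0.2760) x2=(0.2438, 1.4403)
step 13: x0=(-1.8694, 1.6072) x1=(0.8535, -0.2838) x2=(0.2465, 1.4167)
step 14: x0=(-1.8739, 1.6174) x1=(0.8562, -0.2918) x2=(0.2488, 1.3934)
step 15: x0=(-1.8781, 1.6276) x1=(0.8589, -0.3001) x2=(0.2507, 1.3706)
step 16: x0=(-1.8821, 1.6377) x1=(0.8617, -0.3086) x2=(0.2522, 1.3482)
step 17: x0=(-1.8858, 1.6477) x1=(0.8645, -0.3174) x2=(0.2533, 1.3261)
step 18: x0=(-1.8894, 1.6577) x1=(0.8673, -0.3264) x2=(0.2540, 1.3045)
step 19: x0=(-1.8927, 1.6677) x1=(0.8702, -0.3357) x2=(0.2542, 1.2833)
step 20: x0=(-1.8958, 1.6775) x1=(0.8731, -0.3453) x2=(0.2541, 1.2626)
step 21: x0=(-1.8988, 1.6873) x1=(0.8761, -0.3551) x2=(0.2536, 1.2423)
step 22: x0=(-1.9014, 1.6970) x1=(0.8792, -0.3652) x2=(0.2526, 1.2224)
step 23: x0=(-1.9039, 1.7067) x1=(0.8823, -0.3756) x2=(0.2513, 1.2030)
step 24: x0=(-1.9062, 1.7162) x1=(0.8854, -0.3863) x2=(0.2495, 1.1840)
step 25: x0=(-1.9083, 1.7257) x1=(0.8887, -0.3972) x2=(0.2473, 1.1655)
step 26: x0=(-1.9102, 1.7352) x1=(0.8920, -0.4084) x2=(0.2448, 1.1475)
step 27: x0=(-1.9119, 1.7445) x1=(0.8954, -0.4200) x2=(0.2418, 1.1299)
step 28: x0=(-1.9134, 1.7538) x1=(0.8988, -0.4318) x2=(0.2384, 1.1129)
step 29: x0=(-1.9147, 1.7629) x1=(0.9024, -0.4438) x2=(0.2346, 1.0963)
step 30: x0=(-1.9158, 1.7720) x1=(0.9060, -0.4562) x2=(0.2304, 1.0801)
step 31: x0=(-1.9167, 1.7810) x1=(0.9097, -0.4689) x2=(0.2257, 1.0645)
step 32: x0=(-1.9174, 1.7900) x1=(0.9135, -0.4818) x2=(0.2207, 1.0493)
step 33: x0=(-1.9179, 1.7988) x1=(0.9174, -0.4950) x2=(0.2152, 1.0346)
step 34: x0=(-1.9183, 1.8076) x1=(0.9214, -0.5086) x2=(0.2094, 1.0204)
step 35: x0=(-1.9184, 1.8162) x1=(0.9254, -0.5223) x2=(0.2031, 1.0067)
step 36: x0=(-1.9184, 1.8248) x1=(0.9296, -0.5364) x2=(0.1964, 0.9935)
step 37: x0=(-1.9182, 1.8333) x1=(0.9338, -0.5507) x2=(0.1893, 0.9807)
step 38: x0=(-1.9178, 1.8417) x1=(0.9382, -0.5654) x2=(0.1818, 0.9684)

pair (1,2), distance 1.6784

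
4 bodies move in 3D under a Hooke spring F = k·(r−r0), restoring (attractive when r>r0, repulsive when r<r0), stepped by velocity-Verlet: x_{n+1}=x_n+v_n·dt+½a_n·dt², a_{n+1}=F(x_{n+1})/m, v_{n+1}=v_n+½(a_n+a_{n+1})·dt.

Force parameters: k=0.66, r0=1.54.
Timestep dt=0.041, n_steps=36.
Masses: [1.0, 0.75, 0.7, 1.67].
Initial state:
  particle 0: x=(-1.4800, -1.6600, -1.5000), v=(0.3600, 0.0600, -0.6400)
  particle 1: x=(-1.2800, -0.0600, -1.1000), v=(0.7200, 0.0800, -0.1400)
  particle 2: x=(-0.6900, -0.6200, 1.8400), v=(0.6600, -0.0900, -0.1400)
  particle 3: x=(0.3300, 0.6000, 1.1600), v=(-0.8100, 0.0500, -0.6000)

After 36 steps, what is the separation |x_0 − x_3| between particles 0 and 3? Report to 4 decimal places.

step 0: x0=(-1.4800, -1.6600, -1.5000) x1=(-1.2800, -0.0600, -1.1000) x2=(-0.6900, -0.6200, 1.8400) x3=(0.3300, 0.6000, 1.1600)
step 1: x0=(-1.4644, -1.6564, -1.5243) x1=(-1.2497, -0.0568, -1.1039) x2=(-0.6634, -0.6238, 1.8315) x3=(0.2961, 0.6014, 1.1345)
step 2: x0=(-1.4470, -1.6505, -1.5446) x1=(-1.2180, -0.0537, -1.1042) x2=(-0.6379, -0.6280, 1.8176) x3=(0.2610, 0.6017, 1.1074)
step 3: x0=(-1.4280, -1.6422, -1.5610) x1=(-1.1850, -0.0509, -1.1011) x2=(-0.6135, -0.6324, 1.7983) x3=(0.2248, 0.6008, 1.0786)
step 4: x0=(-1.4074, -1.6317, -1.5734) x1=(-1.1506, -0.0482, -1.0945) x2=(-0.5901, -0.6372, 1.7736) x3=(0.1874, 0.5988, 1.0481)
step 5: x0=(-1.3851, -1.6190, -1.5819) x1=(-1.1151, -0.0457, -1.0846) x2=(-0.5678, -0.6423, 1.7436) x3=(0.1491, 0.5957, 1.0161)
step 6: x0=(-1.3613, -1.6041, -1.5867) x1=(-1.0785, -0.0435, -1.0715) x2=(-0.5467, -0.6478, 1.7084) x3=(0.1098, 0.5915, 0.9825)
step 7: x0=(-1.3361, -1.5870, -1.5876) x1=(-1.0409, -0.0415, -1.0555) x2=(-0.5266, -0.6536, 1.6682) x3=(0.0696, 0.5862, 0.9474)
step 8: x0=(-1.3094, -1.5678, -1.5849) x1=(-1.0024, -0.0398, -1.0366) x2=(-0.5076, -0.6598, 1.6231) x3=(0.0286, 0.5800, 0.9109)
step 9: x0=(-1.2813, -1.5466, -1.5786) x1=(-0.9632, -0.0383, -1.0151) x2=(-0.4897, -0.6664, 1.5734) x3=(-0.0132, 0.5729, 0.8730)
step 10: x0=(-1.2520, -1.5235, -1.5688) x1=(-0.9232, -0.0371, -0.9912) x2=(-0.4728, -0.6733, 1.5192) x3=(-0.0555, 0.5648, 0.8339)
step 11: x0=(-1.2215, -1.4985, -1.5558) x1=(-0.8826, -0.0362, -0.9650) x2=(-0.4569, -0.6807, 1.4608) x3=(-0.0985, 0.5560, 0.7935)
step 12: x0=(-1.1898, -1.4717, -1.5395) x1=(-0.8416, -0.0355, -0.9369) x2=(-0.4419, -0.6884, 1.3984) x3=(-0.1419, 0.5463, 0.7520)
step 13: x0=(-1.1571, -1.4433, -1.5203) x1=(-0.8001, -0.0351, -0.9070) x2=(-0.4278, -0.6965, 1.3324) x3=(-0.1858, 0.5360, 0.7094)
step 14: x0=(-1.1235, -1.4133, -1.4982) x1=(-0.7583, -0.0350, -0.8756) x2=(-0.4145, -0.7051, 1.2630) x3=(-0.2301, 0.5250, 0.6658)
step 15: x0=(-1.0889, -1.3819, -1.4735) x1=(-0.7163, -0.0351, -0.8429) x2=(-0.4019, -0.7140, 1.1906) x3=(-0.2747, 0.5134, 0.6214)
step 16: x0=(-1.0536, -1.3491, -1.4463) x1=(-0.6740, -0.0355, -0.8093) x2=(-0.3900, -0.7234, 1.1154) x3=(-0.3195, 0.5013, 0.5763)
step 17: x0=(-1.0176, -1.3151, -1.4169) x1=(-0.6317, -0.0360, -0.7749) x2=(-0.3787, -0.7332, 1.0378) x3=(-0.3646, 0.4888, 0.5304)
step 18: x0=(-0.9811, -1.2800, -1.3854) x1=(-0.5893, -0.0368, -0.7401) x2=(-0.3679, -0.7435, 0.9582) x3=(-0.4098, 0.4759, 0.4840)
step 19: x0=(-0.9440, -1.2440, -1.3522) x1=(-0.5469, -0.0378, -0.7050) x2=(-0.3575, -0.7543, 0.8768) x3=(-0.4552, 0.4628, 0.4372)
step 20: x0=(-0.9065, -1.2072, -1.3174) x1=(-0.5044, -0.0389, -0.6700) x2=(-0.3475, -0.7655, 0.7940) x3=(-0.5007, 0.4494, 0.3900)
step 21: x0=(-0.8688, -1.1697, -1.2812) x1=(-0.4618, -0.0401, -0.6353) x2=(-0.3377, -0.7773, 0.7102) x3=(-0.5463, 0.4359, 0.3426)
step 22: x0=(-0.8308, -1.1316, -1.2439) x1=(-0.4191, -0.0415, -0.6010) x2=(-0.3280, -0.7896, 0.6257) x3=(-0.5921, 0.4223, 0.2951)
step 23: x0=(-0.7926, -1.0931, -1.2058) x1=(-0.3762, -0.0428, -0.5674) x2=(-0.3185, -0.8026, 0.5407) x3=(-0.6380, 0.4087, 0.2475)
step 24: x0=(-0.7545, -1.0544, -1.1671) x1=(-0.3330, -0.0440, -0.5346) x2=(-0.3089, -0.8161, 0.4556) x3=(-0.6840, 0.3952, 0.1999)
step 25: x0=(-0.7163, -1.0155, -1.1281) x1=(-0.2893, -0.0452, -0.5026) x2=(-0.2993, -0.8303, 0.3708) x3=(-0.7303, 0.3818, 0.1524)
step 26: x0=(-0.6783, -0.9766, -1.0889) x1=(-0.2449, -0.0460, -0.4714) x2=(-0.2895, -0.8453, 0.2864) x3=(-0.7768, 0.3686, 0.1050)
step 27: x0=(-0.6405, -0.9377, -1.0498) x1=(-0.1998, -0.0464, -0.4411) x2=(-0.2797, -0.8610, 0.2027) x3=(-0.8237, 0.3556, 0.0578)
step 28: x0=(-0.6029, -0.8991, -1.0111) x1=(-0.1537, -0.0463, -0.4115) x2=(-0.2696, -0.8777, 0.1198) x3=(-0.8708, 0.3428, 0.0108)
step 29: x0=(-0.5656, -0.8607, -0.9729) x1=(-0.1066, -0.0454, -0.3824) x2=(-0.2594, -0.8953, 0.0380) x3=(-0.9184, 0.3303, -0.0362)
step 30: x0=(-0.5287, -0.8227, -0.9355) x1=(-0.0584, -0.0436, -0.3537) x2=(-0.2490, -0.9139, -0.0427) x3=(-0.9663, 0.3179, -0.0830)
step 31: x0=(-0.4922, -0.7850, -0.8990) x1=(-0.0090, -0.0409, -0.3251) x2=(-0.2384, -0.9337, -0.1221) x3=(-1.0145, 0.3058, -0.1296)
step 32: x0=(-0.4561, -0.7476, -0.8636) x1=(0.0416, -0.0369, -0.2964) x2=(-0.2276, -0.9546, -0.2003) x3=(-1.0631, 0.2939, -0.1762)
step 33: x0=(-0.4206, -0.7105, -0.8294) x1=(0.0934, -0.0318, -0.2675) x2=(-0.2167, -0.9769, -0.2772) x3=(-1.1121, 0.2822, -0.2228)
step 34: x0=(-0.3855, -0.6735, -0.7965) x1=(0.1461, -0.0256, -0.2381) x2=(-0.2055, -1.0005, -0.3530) x3=(-1.1612, 0.2706, -0.2692)
step 35: x0=(-0.3509, -0.6364, -0.7648) x1=(0.1999, -0.0182, -0.2082) x2=(-0.1942, -1.0257, -0.4276) x3=(-1.2105, 0.2591, -0.3156)
step 36: x0=(-0.3168, -0.5991, -0.7343) x1=(0.2544, -0.0098, -0.1777) x2=(-0.1829, -1.0526, -0.5014) x3=(-1.2600, 0.2477, -0.3620)

1.3211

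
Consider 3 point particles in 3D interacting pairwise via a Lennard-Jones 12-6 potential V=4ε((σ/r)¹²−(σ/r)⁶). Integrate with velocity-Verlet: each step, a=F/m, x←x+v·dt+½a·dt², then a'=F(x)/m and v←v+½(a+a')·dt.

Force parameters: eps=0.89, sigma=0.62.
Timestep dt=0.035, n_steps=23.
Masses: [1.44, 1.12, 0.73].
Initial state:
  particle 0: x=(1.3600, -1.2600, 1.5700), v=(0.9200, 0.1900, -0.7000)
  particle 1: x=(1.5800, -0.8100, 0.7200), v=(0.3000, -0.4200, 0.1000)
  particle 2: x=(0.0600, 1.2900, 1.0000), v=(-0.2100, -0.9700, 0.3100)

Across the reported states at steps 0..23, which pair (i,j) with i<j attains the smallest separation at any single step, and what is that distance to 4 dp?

pair (0,1), distance 0.6200

step 0: x0=(1.3600, -1.2600, 1.5700) x1=(1.5800, -0.8100, 0.7200) x2=(0.0600, 1.2900, 1.0000)
step 1: x0=(1.3923, -1.2531, 1.5451) x1=(1.5904, -0.8250, 0.7241) x2=(0.0527, 1.2560, 1.0108)
step 2: x0=(1.4249, -1.2457, 1.5190) x1=(1.6004, -0.8407, 0.7295) x2=(0.0453, 1.2221, 1.0217)
step 3: x0=(1.4578, -1.2375, 1.4916) x1=(1.6100, -0.8574, 0.7368) x2=(0.0380, 1.1881, 1.0325)
step 4: x0=(1.4911, -1.2283, 1.4622) x1=(1.6191, -0.8753, 0.7466) x2=(0.0306, 1.1542, 1.0434)
step 5: x0=(1.5248, -1.2180, 1.4304) x1=(1.6276, -0.8947, 0.7594) x2=(0.0233, 1.1202, 1.0542)
step 6: x0=(1.5589, -1.2065, 1.3961) x1=(1.6357, -0.9157, 0.7755) x2=(0.0159, 1.0862, 1.0651)
step 7: x0=(1.5929, -1.1952, 1.3626) x1=(1.6439, -0.9363, 0.7907) x2=(0.0086, 1.0523, 1.0759)
step 8: x0=(1.6251, -1.1929, 1.3485) x1=(1.6543, -0.9454, 0.7808) x2=(0.0013, 1.0183, 1.0868)
step 9: x0=(1.6560, -1.2022, 1.3613) x1=(1.6665, -0.9396, 0.7363) x2=(-0.0061, 0.9843, 1.0976)
step 10: x0=(1.6869, -1.2125, 1.3765) x1=(1.6787, -0.9324, 0.6887) x2=(-0.0134, 0.9503, 1.1085)
step 11: x0=(1.7177, -1.2219, 1.3893) x1=(1.6909, -0.9265, 0.6443) x2=(-0.0207, 0.9164, 1.1193)
step 12: x0=(1.7484, -1.2302, 1.3995) x1=(1.7033, -0.9220, 0.6032) x2=(-0.0280, 0.8824, 1.1302)
step 13: x0=(1.7790, -1.2377, 1.4076) x1=(1.7159, -0.9184, 0.5648) x2=(-0.0354, 0.8484, 1.1410)
step 14: x0=(1.8095, -1.2447, 1.4142) x1=(1.7285, -0.9156, 0.5283) x2=(-0.0427, 0.8144, 1.1519)
step 15: x0=(1.8399, -1.2512, 1.4196) x1=(1.7414, -0.9134, 0.4934) x2=(-0.0500, 0.7804, 1.1627)
step 16: x0=(1.8701, -1.2573, 1.4241) x1=(1.7543, -0.9116, 0.4596) x2=(-0.0573, 0.7464, 1.1736)
step 17: x0=(1.9003, -1.2633, 1.4279) x1=(1.7673, -0.9101, 0.4267) x2=(-0.0646, 0.7124, 1.1844)
step 18: x0=(1.9305, -1.2690, 1.4312) x1=(1.7805, -0.9088, 0.3945) x2=(-0.0719, 0.6784, 1.1953)
step 19: x0=(1.9605, -1.2745, 1.4340) x1=(1.7937, -0.9078, 0.3629) x2=(-0.0792, 0.6444, 1.2061)
step 20: x0=(1.9905, -1.2800, 1.4364) x1=(1.8070, -0.9069, 0.3318) x2=(-0.0865, 0.6104, 1.2170)
step 21: x0=(2.0205, -1.2853, 1.4386) x1=(1.8203, -0.9061, 0.3010) x2=(-0.0938, 0.5763, 1.2278)
step 22: x0=(2.0504, -1.2906, 1.4405) x1=(1.8337, -0.9055, 0.2705) x2=(-0.1011, 0.5423, 1.2386)
step 23: x0=(2.0803, -1.2958, 1.4422) x1=(1.8472, -0.9049, 0.2403) x2=(-0.1084, 0.5083, 1.2495)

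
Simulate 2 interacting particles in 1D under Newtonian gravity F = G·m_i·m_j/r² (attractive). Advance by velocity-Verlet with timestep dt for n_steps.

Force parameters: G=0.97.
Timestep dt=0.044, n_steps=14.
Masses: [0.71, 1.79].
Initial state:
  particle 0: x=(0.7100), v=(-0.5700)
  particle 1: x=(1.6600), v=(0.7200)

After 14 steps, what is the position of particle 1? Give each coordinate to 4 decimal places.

(2.0009)

step 0: x0=(0.7100) x1=(1.6600)
step 1: x0=(0.6868) x1=(1.6909)
step 2: x0=(0.6669) x1=(1.7206)
step 3: x0=(0.6500) x1=(1.7490)
step 4: x0=(0.6360) x1=(1.7763)
step 5: x0=(0.6245) x1=(1.8026)
step 6: x0=(0.6154) x1=(1.8279)
step 7: x0=(0.6086) x1=(1.8523)
step 8: x0=(0.6040) x1=(1.8759)
step 9: x0=(0.6015) x1=(1.8986)
step 10: x0=(0.6010) x1=(1.9206)
step 11: x0=(0.6024) x1=(1.9417)
step 12: x0=(0.6056) x1=(1.9622)
step 13: x0=(0.6107) x1=(1.9819)
step 14: x0=(0.6176) x1=(2.0009)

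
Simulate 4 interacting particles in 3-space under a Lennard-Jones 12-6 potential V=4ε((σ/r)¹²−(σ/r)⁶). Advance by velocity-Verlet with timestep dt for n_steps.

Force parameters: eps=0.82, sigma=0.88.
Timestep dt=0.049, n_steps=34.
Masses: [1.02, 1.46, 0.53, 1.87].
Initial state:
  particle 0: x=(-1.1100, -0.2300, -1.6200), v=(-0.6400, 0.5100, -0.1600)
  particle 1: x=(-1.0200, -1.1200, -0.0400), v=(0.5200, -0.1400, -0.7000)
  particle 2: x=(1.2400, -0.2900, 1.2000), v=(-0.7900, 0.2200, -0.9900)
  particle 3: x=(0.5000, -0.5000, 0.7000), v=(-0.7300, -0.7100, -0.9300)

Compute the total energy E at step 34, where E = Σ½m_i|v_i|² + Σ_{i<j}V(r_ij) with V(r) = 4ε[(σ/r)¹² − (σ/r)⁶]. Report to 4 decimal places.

step 0: x0=(-1.1100, -0.2300, -1.6200) x1=(-1.0200, -1.1200, -0.0400) x2=(1.2400, -0.2900, 1.2000) x3=(0.5000, -0.5000, 0.7000)
step 1: x0=(-1.1413, -0.2051, -1.6277) x1=(-0.9944, -1.1268, -0.0743) x2=(1.2183, -0.2744, 1.1630) x3=(0.4593, -0.5362, 0.6511)
step 2: x0=(-1.1727, -0.1803, -1.6351) x1=(-0.9686, -1.1333, -0.1087) x2=(1.2080, -0.2548, 1.1337) x3=(0.4152, -0.5736, 0.6000)
step 3: x0=(-1.2039, -0.1558, -1.6422) x1=(-0.9424, -1.1396, -0.1432) x2=(1.1943, -0.2367, 1.1020) x3=(0.3717, -0.6107, 0.5493)
step 4: x0=(-1.2351, -0.1314, -1.6490) x1=(-0.9157, -1.1455, -0.1775) x2=(1.1731, -0.2219, 1.0654) x3=(0.3300, -0.6470, 0.4998)
step 5: x0=(-1.2663, -0.1072, -1.6556) x1=(-0.8885, -1.1510, -0.2116) x2=(1.1441, -0.2111, 1.0235) x3=(0.2899, -0.6824, 0.4515)
step 6: x0=(-1.2973, -0.0832, -1.6618) x1=(-0.8603, -1.1561, -0.2454) x2=(1.1078, -0.2043, 0.9767) x3=(0.2512, -0.7170, 0.4042)
step 7: x0=(-1.3283, -0.0593, -1.6678) x1=(-0.8310, -1.1605, -0.2787) x2=(1.0645, -0.2017, 0.9253) x3=(0.2135, -0.7507, 0.3577)
step 8: x0=(-1.3591, -0.0357, -1.6736) x1=(-0.8000, -1.1642, -0.3111) x2=(1.0144, -0.2033, 0.8693) x3=(0.1764, -0.7837, 0.3116)
step 9: x0=(-1.3899, -0.0122, -1.6792) x1=(-0.7670, -1.1669, -0.3422) x2=(0.9578, -0.2096, 0.8090) x3=(0.1395, -0.8161, 0.2656)
step 10: x0=(-1.4206, 0.0111, -1.6845) x1=(-0.7312, -1.1684, -0.3716) x2=(0.8946, -0.2207, 0.7443) x3=(0.1023, -0.8480, 0.2195)
step 11: x0=(-1.4511, 0.0342, -1.6897) x1=(-0.6927, -1.1687, -0.3992) x2=(0.8246, -0.2372, 0.6751) x3=(0.0648, -0.8791, 0.1731)
step 12: x0=(-1.4816, 0.0572, -1.6946) x1=(-0.6538, -1.1687, -0.4265) x2=(0.7476, -0.2595, 0.6013) x3=(0.0289, -0.9088, 0.1277)
step 13: x0=(-1.5119, 0.0801, -1.6994) x1=(-0.6265, -1.1730, -0.4633) x2=(0.6636, -0.2880, 0.5228) x3=(0.0040, -0.9333, 0.0908)
step 14: x0=(-1.5422, 0.1028, -1.7041) x1=(-0.6300, -1.1889, -0.5271) x2=(0.5753, -0.3207, 0.4415) x3=(0.0042, -0.9475, 0.0760)
step 15: x0=(-1.5723, 0.1254, -1.7087) x1=(-0.6469, -1.2097, -0.6039) x2=(0.5088, -0.3292, 0.3740) x3=(0.0088, -0.9646, 0.0671)
step 16: x0=(-1.6023, 0.1479, -1.7131) x1=(-0.6652, -1.2309, -0.6820) x2=(0.5225, -0.2355, 0.3557) x3=(-0.0084, -1.0104, 0.0454)
step 17: x0=(-1.6322, 0.1702, -1.7174) x1=(-0.6826, -1.2515, -0.7592) x2=(0.5357, -0.1423, 0.3369) x3=(-0.0262, -1.0563, 0.0229)
step 18: x0=(-1.6620, 0.1924, -1.7216) x1=(-0.6980, -1.2714, -0.8340) x2=(0.5437, -0.0574, 0.3152) x3=(-0.0441, -1.1004, -0.0006)
step 19: x0=(-1.6917, 0.2144, -1.7256) x1=(-0.7112, -1.2906, -0.9061) x2=(0.5483, 0.0215, 0.2915) x3=(-0.0628, -1.1432, -0.0258)
step 20: x0=(-1.7213, 0.2363, -1.7296) x1=(-0.7224, -1.3092, -0.9752) x2=(0.5508, 0.0967, 0.2668) x3=(-0.0827, -1.1854, -0.0530)
step 21: x0=(-1.7507, 0.2580, -1.7335) x1=(-0.7315, -1.3272, -1.0415) x2=(0.5521, 0.1695, 0.2414) x3=(-0.1038, -1.2273, -0.0823)
step 22: x0=(-1.7801, 0.2796, -1.7373) x1=(-0.7388, -1.3449, -1.1050) x2=(0.5527, 0.2409, 0.2156) x3=(-0.1262, -1.2689, -0.1137)
step 23: x0=(-1.8094, 0.3010, -1.7411) x1=(-0.7445, -1.3622, -1.1658) x2=(0.5528, 0.3113, 0.1895) x3=(-0.1498, -1.3105, -0.1472)
step 24: x0=(-1.8386, 0.3224, -1.7448) x1=(-0.7487, -1.3793, -1.2239) x2=(0.5526, 0.3810, 0.1633) x3=(-0.1745, -1.3520, -0.1827)
step 25: x0=(-1.8677, 0.3436, -1.7485) x1=(-0.7514, -1.3963, -1.2794) x2=(0.5523, 0.4503, 0.1369) x3=(-0.2003, -1.3935, -0.2203)
step 26: x0=(-1.8967, 0.3647, -1.7521) x1=(-0.7529, -1.4132, -1.3323) x2=(0.5517, 0.5193, 0.1105) x3=(-0.2272, -1.4348, -0.2599)
step 27: x0=(-1.9257, 0.3858, -1.7557) x1=(-0.7530, -1.4300, -1.3826) x2=(0.5511, 0.5882, 0.0840) x3=(-0.2550, -1.4761, -0.3016)
step 28: x0=(-1.9546, 0.4067, -1.7593) x1=(-0.7520, -1.4470, -1.4301) x2=(0.5504, 0.6568, 0.0575) x3=(-0.2838, -1.5172, -0.3454)
step 29: x0=(-1.9834, 0.4276, -1.7628) x1=(-0.7497, -1.4640, -1.4749) x2=(0.5496, 0.7253, 0.0309) x3=(-0.3136, -1.5582, -0.3913)
step 30: x0=(-2.0123, 0.4484, -1.7664) x1=(-0.7463, -1.4813, -1.5167) x2=(0.5488, 0.7938, 0.0043) x3=(-0.3442, -1.5989, -0.4396)
step 31: x0=(-2.0410, 0.4692, -1.7699) x1=(-0.7418, -1.4988, -1.5555) x2=(0.5479, 0.8622, -0.0223) x3=(-0.3758, -1.6394, -0.4902)
step 32: x0=(-2.0697, 0.4899, -1.7734) x1=(-0.7361, -1.5168, -1.5909) x2=(0.5470, 0.9305, -0.0490) x3=(-0.4082, -1.6795, -0.5435)
step 33: x0=(-2.0984, 0.5106, -1.7769) x1=(-0.7294, -1.5353, -1.6229) x2=(0.5461, 0.9989, -0.0756) x3=(-0.4415, -1.7192, -0.5994)
step 34: x0=(-2.1271, 0.5312, -1.7804) x1=(-0.7217, -1.5543, -1.6514) x2=(0.5452, 1.0671, -0.1023) x3=(-0.4756, -1.7584, -0.6580)
step 0 velocities: v0=(-0.6400, 0.5100, -0.1600) v1=(0.5200, -0.1400, -0.7000) v2=(-0.7900, 0.2200, -0.9900) v3=(-0.7300, -0.7100, -0.9300)
step 0: KE=3.1402, PE=-0.6585, E=2.4817
step 34 velocities: v0=(-0.5845, 0.4209, -0.0710) v1=(0.1640, -0.3950, -0.5522) v2=(-0.0192, 1.3932, -0.5448) v3=(-0.7008, -0.7948, -1.2201)
step 34: KE=3.6581, PE=-0.7677, E=2.8904

2.8904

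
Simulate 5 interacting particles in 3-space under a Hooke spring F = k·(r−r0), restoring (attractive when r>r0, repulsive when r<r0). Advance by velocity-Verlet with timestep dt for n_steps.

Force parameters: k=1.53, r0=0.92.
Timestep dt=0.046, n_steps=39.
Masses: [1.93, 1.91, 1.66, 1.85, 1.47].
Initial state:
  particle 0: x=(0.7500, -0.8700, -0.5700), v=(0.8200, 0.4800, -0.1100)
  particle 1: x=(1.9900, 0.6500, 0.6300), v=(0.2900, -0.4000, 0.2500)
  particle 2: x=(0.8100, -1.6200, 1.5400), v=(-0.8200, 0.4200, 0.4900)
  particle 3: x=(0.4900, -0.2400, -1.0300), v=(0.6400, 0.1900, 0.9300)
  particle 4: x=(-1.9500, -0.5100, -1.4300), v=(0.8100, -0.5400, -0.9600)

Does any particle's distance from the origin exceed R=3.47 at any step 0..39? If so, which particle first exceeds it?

step 0: x0=(0.7500, -0.8700, -0.5700) x1=(1.9900, 0.6500, 0.6300) x2=(0.8100, -1.6200, 1.5400) x3=(0.4900, -0.2400, -1.0300) x4=(-1.9500, -0.5100, -1.4300)
step 1: x0=(0.7869, -0.8474, -0.5739) x1=(1.9986, 0.6283, 0.6391) x2=(0.7707, -1.5970, 1.5568) x3=(0.5191, -0.2317, -0.9850) x4=(-1.9032, -0.5349, -1.4689)
step 2: x0=(0.8219, -0.8239, -0.5753) x1=(1.9978, 0.6002, 0.6435) x2=(0.7286, -1.5669, 1.5619) x3=(0.5473, -0.2242, -0.9360) x4=(-1.8375, -0.5595, -1.4968)
step 3: x0=(0.8552, -0.7996, -0.5743) x1=(1.9877, 0.5658, 0.6433) x2=(0.6841, -1.5298, 1.5554) x3=(0.5745, -0.2177, -0.8831) x4=(-1.7535, -0.5838, -1.5137)
step 4: x0=(0.8865, -0.7748, -0.5709) x1=(1.9687, 0.5255, 0.6384) x2=(0.6376, -1.4861, 1.5376) x3=(0.6006, -0.2119, -0.8266) x4=(-1.6518, -0.6075, -1.5192)
step 5: x0=(0.9160, -0.7496, -0.5653) x1=(1.9410, 0.4795, 0.6290) x2=(0.5896, -1.4361, 1.5086) x3=(0.6255, -0.2070, -0.7668) x4=(-1.5331, -0.6304, -1.5136)
step 6: x0=(0.9436, -0.7243, -0.5574) x1=(1.9052, 0.4283, 0.6154) x2=(0.5406, -1.3802, 1.4688) x3=(0.6491, -0.2028, -0.7040) x4=(-1.3986, -0.6524, -1.4969)
step 7: x0=(0.9694, -0.6989, -0.5474) x1=(1.8616, 0.3721, 0.5977) x2=(0.4910, -1.3189, 1.4188) x3=(0.6714, -0.1994, -0.6386) x4=(-1.2493, -0.6732, -1.4694)
step 8: x0=(0.9935, -0.6737, -0.5355) x1=(1.8108, 0.3115, 0.5762) x2=(0.4413, -1.2527, 1.3590) x3=(0.6924, -0.1966, -0.5709) x4=(-1.0865, -0.6928, -1.4314)
step 9: x0=(1.0159, -0.6488, -0.5218) x1=(1.7535, 0.2470, 0.5512) x2=(0.3918, -1.1821, 1.2902) x3=(0.7119, -0.1945, -0.5012) x4=(-0.9117, -0.7110, -1.3835)
step 10: x0=(1.0368, -0.6243, -0.5066) x1=(1.6904, 0.1789, 0.5230) x2=(0.3431, -1.1076, 1.2132) x3=(0.7300, -0.1930, -0.4297) x4=(-0.7263, -0.7276, -1.3264)
step 11: x0=(1.0563, -0.6004, -0.4900) x1=(1.6221, 0.1078, 0.4920) x2=(0.2956, -1.0299, 1.1287) x3=(0.7467, -0.1920, -0.3569) x4=(-0.5320, -0.7427, -1.2606)
step 12: x0=(1.0746, -0.5770, -0.4724) x1=(1.5496, 0.0343, 0.4586) x2=(0.2494, -0.9495, 1.0376) x3=(0.7620, -0.1914, -0.2829) x4=(-0.3303, -0.7563, -1.1872)
step 13: x0=(1.0918, -0.5544, -0.4539) x1=(1.4735, -0.0412, 0.4233) x2=(0.2050, -0.8670, 0.9409) x3=(0.7760, -0.1913, -0.2081) x4=(-0.1229, -0.7683, -1.1071)
step 14: x0=(1.1081, -0.5323, -0.4348) x1=(1.3947, -0.1181, 0.3865) x2=(0.1624, -0.7830, 0.8395) x3=(0.7888, -0.1914, -0.1328) x4=(0.0885, -0.7789, -1.0212)
step 15: x0=(1.1237, -0.5109, -0.4153) x1=(1.3141, -0.1961, 0.3488) x2=(0.1219, -0.6979, 0.7343) x3=(0.8004, -0.1918, -0.0572) x4=(0.3027, -0.7881, -0.9307)
step 16: x0=(1.1388, -0.4900, -0.3955) x1=(1.2324, -0.2748, 0.3106) x2=(0.0832, -0.6122, 0.6262) x3=(0.8109, -0.1923, 0.0184) x4=(0.5180, -0.7964, -0.8367)
step 17: x0=(1.1536, -0.4695, -0.3757) x1=(1.1503, -0.3540, 0.2725) x2=(0.0465, -0.5263, 0.5159) x3=(0.8202, -0.1926, 0.0940) x4=(0.7335, -0.8039, -0.7403)
step 18: x0=(1.1683, -0.4491, -0.3558) x1=(1.0684, -0.4337, 0.2350) x2=(0.0114, -0.4405, 0.4039) x3=(0.8286, -0.1925, 0.1693) x4=(0.9483, -0.8112, -0.6425)
step 19: x0=(1.1829, -0.4283, -0.3360) x1=(0.9869, -0.5141, 0.1981) x2=(-0.0220, -0.3550, 0.2907) x3=(0.8361, -0.1916, 0.2446) x4=(1.1619, -0.8186, -0.5442)
step 20: x0=(1.1972, -0.4068, -0.3163) x1=(0.9053, -0.5954, 0.1619) x2=(-0.0536, -0.2700, 0.1764) x3=(0.8432, -0.1898, 0.3201) x4=(1.3744, -0.8265, -0.4455)
step 21: x0=(1.2111, -0.3845, -0.2968) x1=(0.8233, -0.6774, 0.1259) x2=(-0.0831, -0.1855, 0.0613) x3=(0.8502, -0.1875, 0.3960) x4=(1.5858, -0.8344, -0.3464)
step 22: x0=(1.2242, -0.3615, -0.2775) x1=(0.7408, -0.7601, 0.0899) x2=(-0.1097, -0.1020, -0.0544) x3=(0.8573, -0.1847, 0.4719) x4=(1.7954, -0.8419, -0.2465)
step 23: x0=(1.2366, -0.3380, -0.2584) x1=(0.6581, -0.8432, 0.0538) x2=(-0.1329, -0.0196, -0.1702) x3=(0.8648, -0.1820, 0.5476) x4=(2.0020, -0.8482, -0.1458)
step 24: x0=(1.2484, -0.3142, -0.2393) x1=(0.5758, -0.9261, 0.0175) x2=(-0.1519, 0.0612, -0.2856) x3=(0.8725, -0.1796, 0.6226) x4=(2.2038, -0.8529, -0.0443)
step 25: x0=(1.2595, -0.2904, -0.2201) x1=(0.4943, -1.0084, -0.0189) x2=(-0.1659, 0.1399, -0.3999) x3=(0.8806, -0.1776, 0.6964) x4=(2.3991, -0.8555, 0.0574)
step 26: x0=(1.2701, -0.2667, -0.2007) x1=(0.4145, -1.0895, -0.0553) x2=(-0.1742, 0.2160, -0.5123) x3=(0.8892, -0.1764, 0.7685) x4=(2.5861, -0.8557, 0.1589)
step 27: x0=(1.2800, -0.2434, -0.1811) x1=(0.3370, -1.1687, -0.0914) x2=(-0.1761, 0.2888, -0.6221) x3=(0.8983, -0.1759, 0.8384) x4=(2.7630, -0.8533, 0.2595)
step 28: x0=(1.2895, -0.2206, -0.1611) x1=(0.2626, -1.2453, -0.1270) x2=(-0.1713, 0.3580, -0.7284) x3=(0.9080, -0.1763, 0.9056) x4=(2.9281, -0.8481, 0.3585)
step 29: x0=(1.2985, -0.1985, -0.1408) x1=(0.1919, -1.3188, -0.1617) x2=(-0.1591, 0.4228, -0.8303) x3=(0.9184, -0.1778, 0.9694) x4=(3.0800, -0.8400, 0.4551)
step 30: x0=(1.3070, -0.1773, -0.1201) x1=(0.1257, -1.3885, -0.1954) x2=(-0.1393, 0.4828, -0.9270) x3=(0.9295, -0.1803, 1.0296) x4=(3.2171, -0.8288, 0.5486)
step 31: x0=(1.3151, -0.1571, -0.0990) x1=(0.0646, -1.4538, -0.2278) x2=(-0.1116, 0.5374, -1.0177) x3=(0.9413, -0.1838, 1.0856) x4=(3.3382, -0.8147, 0.6384)
step 32: x0=(1.3229, -0.1380, -0.0775) x1=(0.0092, -1.5141, -0.2585) x2=(-0.0758, 0.5863, -1.1015) x3=(0.9541, -0.1885, 1.1369) x4=(3.4421, -0.7975, 0.7235)
step 33: x0=(1.3303, -0.1202, -0.0557) x1=(-0.0398, -1.5689, -0.2873) x2=(-0.0319, 0.6288, -1.1778) x3=(0.9677, -0.1943, 1.1833) x4=(3.5280, -0.7774, 0.8034)
step 34: x0=(1.3373, -0.1038, -0.0336) x1=(-0.0819, -1.6177, -0.3140) x2=(0.0201, 0.6648, -1.2457) x3=(0.9822, -0.2013, 1.2244) x4=(3.5950, -0.7544, 0.8774)
step 35: x0=(1.3442, -0.0889, -0.0112) x1=(-0.1168, -1.6600, -0.3382) x2=(0.0802, 0.6939, -1.3048) x3=(0.9976, -0.2092, 1.2600) x4=(3.6426, -0.7287, 0.9450)
step 36: x0=(1.3507, -0.0756, 0.0114) x1=(-0.1438, -1.6955, -0.3598) x2=(0.1480, 0.7159, -1.3544) x3=(1.0140, -0.2183, 1.2896) x4=(3.6705, -0.7005, 1.0055)
step 37: x0=(1.3571, -0.0639, 0.0342) x1=(-0.1628, -1.7239, -0.3786) x2=(0.2233, 0.7305, -1.3942) x3=(1.0313, -0.2283, 1.3133) x4=(3.6785, -0.6698, 1.0586)
step 38: x0=(1.3632, -0.0538, 0.0570) x1=(-0.1734, -1.7448, -0.3943) x2=(0.3058, 0.7376, -1.4237) x3=(1.0496, -0.2393, 1.3308) x4=(3.6667, -0.6371, 1.1038)
step 39: x0=(1.3692, -0.0456, 0.0798) x1=(-0.1755, -1.7580, -0.4068) x2=(0.3950, 0.7373, -1.4427) x3=(1.0687, -0.2511, 1.3421) x4=(3.6354, -0.6025, 1.1408)

yes, particle 4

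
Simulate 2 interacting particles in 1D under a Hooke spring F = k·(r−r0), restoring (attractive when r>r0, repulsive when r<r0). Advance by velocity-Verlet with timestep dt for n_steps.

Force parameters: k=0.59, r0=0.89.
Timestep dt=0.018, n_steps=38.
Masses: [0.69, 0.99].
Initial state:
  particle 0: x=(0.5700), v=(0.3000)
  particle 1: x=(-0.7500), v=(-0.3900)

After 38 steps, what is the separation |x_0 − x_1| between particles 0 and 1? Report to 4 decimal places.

step 0: x0=(0.5700) x1=(-0.7500)
step 1: x0=(0.5753) x1=(-0.7570)
step 2: x0=(0.5806) x1=(-0.7639)
step 3: x0=(0.5857) x1=(-0.7707)
step 4: x0=(0.5906) x1=(-0.7774)
step 5: x0=(0.5954) x1=(-0.7840)
step 6: x0=(0.6001) x1=(-0.7905)
step 7: x0=(0.6047) x1=(-0.7970)
step 8: x0=(0.6091) x1=(-0.8033)
step 9: x0=(0.6134) x1=(-0.8095)
step 10: x0=(0.6175) x1=(-0.8157)
step 11: x0=(0.6215) x1=(-0.8217)
step 12: x0=(0.6253) x1=(-0.8276)
step 13: x0=(0.6290) x1=(-0.8334)
step 14: x0=(0.6325) x1=(-0.8391)
step 15: x0=(0.6358) x1=(-0.8447)
step 16: x0=(0.6390) x1=(-0.8502)
step 17: x0=(0.6420) x1=(-0.8555)
step 18: x0=(0.6448) x1=(-0.8608)
step 19: x0=(0.6475) x1=(-0.8659)
step 20: x0=(0.6500) x1=(-0.8709)
step 21: x0=(0.6523) x1=(-0.8758)
step 22: x0=(0.6545) x1=(-0.8805)
step 23: x0=(0.6565) x1=(-0.8852)
step 24: x0=(0.6582) x1=(-0.8897)
step 25: x0=(0.6599) x1=(-0.8940)
step 26: x0=(0.6613) x1=(-0.8983)
step 27: x0=(0.6625) x1=(-0.9024)
step 28: x0=(0.6636) x1=(-0.9064)
step 29: x0=(0.6644) x1=(-0.9103)
step 30: x0=(0.6651) x1=(-0.9140)
step 31: x0=(0.6656) x1=(-0.9176)
step 32: x0=(0.6659) x1=(-0.9210)
step 33: x0=(0.6660) x1=(-0.9244)
step 34: x0=(0.6659) x1=(-0.9275)
step 35: x0=(0.6656) x1=(-0.9306)
step 36: x0=(0.6651) x1=(-0.9335)
step 37: x0=(0.6644) x1=(-0.9363)
step 38: x0=(0.6635) x1=(-0.9389)

1.6025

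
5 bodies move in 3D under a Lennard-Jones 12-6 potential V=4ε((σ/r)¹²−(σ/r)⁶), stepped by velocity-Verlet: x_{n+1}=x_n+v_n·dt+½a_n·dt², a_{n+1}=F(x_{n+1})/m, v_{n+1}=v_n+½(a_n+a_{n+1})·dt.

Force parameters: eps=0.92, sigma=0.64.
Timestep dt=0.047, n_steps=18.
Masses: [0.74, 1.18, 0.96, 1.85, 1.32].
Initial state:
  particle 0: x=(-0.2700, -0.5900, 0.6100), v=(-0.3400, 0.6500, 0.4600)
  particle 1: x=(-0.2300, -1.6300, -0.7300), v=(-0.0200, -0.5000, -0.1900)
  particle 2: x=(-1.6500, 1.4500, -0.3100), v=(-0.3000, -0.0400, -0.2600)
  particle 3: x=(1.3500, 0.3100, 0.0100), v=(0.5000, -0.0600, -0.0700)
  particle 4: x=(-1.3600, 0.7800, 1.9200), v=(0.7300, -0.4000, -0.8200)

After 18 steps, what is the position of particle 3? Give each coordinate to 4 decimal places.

step 0: x0=(-0.2700, -0.5900, 0.6100) x1=(-0.2300, -1.6300, -0.7300) x2=(-1.6500, 1.4500, -0.3100) x3=(1.3500, 0.3100, 0.0100) x4=(-1.3600, 0.7800, 1.9200)
step 1: x0=(-0.2860, -0.5595, 0.6316) x1=(-0.2309, -1.6535, -0.7389) x2=(-1.6641, 1.4481, -0.3222) x3=(1.3735, 0.3072, 0.0067) x4=(-1.3257, 0.7612, 1.8815)
step 2: x0=(-0.3019, -0.5290, 0.6531) x1=(-0.2319, -1.6769, -0.7478) x2=(-1.6782, 1.4462, -0.3344) x3=(1.3970, 0.3043, 0.0034) x4=(-1.2914, 0.7424, 1.8429)
step 3: x0=(-0.3178, -0.4984, 0.6745) x1=(-0.2328, -1.7003, -0.7566) x2=(-1.6923, 1.4443, -0.3466) x3=(1.4204, 0.3015, 0.0002) x4=(-1.2570, 0.7236, 1.8043)
step 4: x0=(-0.3338, -0.4679, 0.6960) x1=(-0.2338, -1.7237, -0.7654) x2=(-1.7064, 1.4424, -0.3588) x3=(1.4439, 0.2987, -0.0031) x4=(-1.2227, 0.7047, 1.7657)
step 5: x0=(-0.3497, -0.4374, 0.7174) x1=(-0.2347, -1.7471, -0.7741) x2=(-1.7204, 1.4405, -0.3710) x3=(1.4673, 0.2958, -0.0064) x4=(-1.1883, 0.6859, 1.7271)
step 6: x0=(-0.3657, -0.4068, 0.7388) x1=(-0.2356, -1.7704, -0.7829) x2=(-1.7345, 1.4386, -0.3831) x3=(1.4907, 0.2930, -0.0097) x4=(-1.1540, 0.6670, 1.6884)
step 7: x0=(-0.3817, -0.3761, 0.7603) x1=(-0.2366, -1.7937, -0.7916) x2=(-1.7486, 1.4367, -0.3953) x3=(1.5142, 0.2901, -0.0129) x4=(-1.1195, 0.6480, 1.6497)
step 8: x0=(-0.3978, -0.3452, 0.7819) x1=(-0.2375, -1.8171, -0.8004) x2=(-1.7626, 1.4347, -0.4074) x3=(1.5376, 0.2872, -0.0162) x4=(-1.0851, 0.6290, 1.6109)
step 9: x0=(-0.4141, -0.3142, 0.8037) x1=(-0.2385, -1.8404, -0.8091) x2=(-1.7767, 1.4328, -0.4195) x3=(1.5610, 0.2844, -0.0194) x4=(-1.0505, 0.6099, 1.5719)
step 10: x0=(-0.4305, -0.2828, 0.8257) x1=(-0.2394, -1.8637, -0.8178) x2=(-1.7907, 1.4308, -0.4316) x3=(1.5844, 0.2815, -0.0227) x4=(-1.0158, 0.5905, 1.5329)
step 11: x0=(-0.4474, -0.2508, 0.8482) x1=(-0.2403, -1.8870, -0.8265) x2=(-1.8048, 1.4289, -0.4437) x3=(1.6078, 0.2786, -0.0260) x4=(-0.9809, 0.5709, 1.4935)
step 12: x0=(-0.4648, -0.2179, 0.8714) x1=(-0.2413, -1.9102, -0.8352) x2=(-1.8188, 1.4269, -0.4558) x3=(1.6311, 0.2758, -0.0292) x4=(-0.9456, 0.5507, 1.4537)
step 13: x0=(-0.4834, -0.1832, 0.8959) x1=(-0.2422, -1.9335, -0.8439) x2=(-1.8328, 1.4249, -0.4679) x3=(1.6545, 0.2729, -0.0325) x4=(-0.9097, 0.5295, 1.4132)
step 14: x0=(-0.5039, -0.1452, 0.9228) x1=(-0.2432, -1.9568, -0.8526) x2=(-1.8468, 1.4229, -0.4800) x3=(1.6779, 0.2700, -0.0357) x4=(-0.8728, 0.5065, 1.3713)
step 15: x0=(-0.5278, -0.1012, 0.9538) x1=(-0.2441, -1.9801, -0.8612) x2=(-1.8608, 1.4210, -0.4920) x3=(1.7012, 0.2671, -0.0390) x4=(-0.8339, 0.4801, 1.3271)
step 16: x0=(-0.5551, -0.0508, 0.9890) x1=(-0.2451, -2.0033, -0.8699) x2=(-1.8748, 1.4190, -0.5041) x3=(1.7246, 0.2642, -0.0422) x4=(-0.7931, 0.4501, 1.2805)
step 17: x0=(-0.5247, -0.1219, 0.9533) x1=(-0.2460, -2.0266, -0.8786) x2=(-1.8888, 1.4169, -0.5161) x3=(1.7480, 0.2614, -0.0454) x4=(-0.7847, 0.4883, 1.2736)
step 18: x0=(-0.4961, -0.1886, 0.9200) x1=(-0.2469, -2.0499, -0.8873) x2=(-1.9028, 1.4149, -0.5281) x3=(1.7713, 0.2585, -0.0487) x4=(-0.7753, 0.5240, 1.2655)

(1.7713, 0.2585, -0.0487)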